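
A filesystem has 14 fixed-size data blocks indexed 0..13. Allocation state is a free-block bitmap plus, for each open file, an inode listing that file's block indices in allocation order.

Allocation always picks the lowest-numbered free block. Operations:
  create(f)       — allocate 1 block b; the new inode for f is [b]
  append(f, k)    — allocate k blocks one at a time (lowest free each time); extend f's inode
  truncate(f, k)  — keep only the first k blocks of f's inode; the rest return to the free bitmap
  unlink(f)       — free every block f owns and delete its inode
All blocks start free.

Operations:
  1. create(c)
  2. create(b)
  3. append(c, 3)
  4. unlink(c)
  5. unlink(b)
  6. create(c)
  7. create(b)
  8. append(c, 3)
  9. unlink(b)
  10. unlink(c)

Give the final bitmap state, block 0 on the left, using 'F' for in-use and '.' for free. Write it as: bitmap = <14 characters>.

bitmap = ..............

after create(c) → c:[0]  free=[F.............]
after create(b) → b:[1], c:[0]  free=[FF............]
after append(c, 3) → b:[1], c:[0, 2, 3, 4]  free=[FFFFF.........]
after unlink(c) → b:[1]  free=[.F............]
after unlink(b) →   free=[..............]
after create(c) → c:[0]  free=[F.............]
after create(b) → b:[1], c:[0]  free=[FF............]
after append(c, 3) → b:[1], c:[0, 2, 3, 4]  free=[FFFFF.........]
after unlink(b) → c:[0, 2, 3, 4]  free=[F.FFF.........]
after unlink(c) →   free=[..............]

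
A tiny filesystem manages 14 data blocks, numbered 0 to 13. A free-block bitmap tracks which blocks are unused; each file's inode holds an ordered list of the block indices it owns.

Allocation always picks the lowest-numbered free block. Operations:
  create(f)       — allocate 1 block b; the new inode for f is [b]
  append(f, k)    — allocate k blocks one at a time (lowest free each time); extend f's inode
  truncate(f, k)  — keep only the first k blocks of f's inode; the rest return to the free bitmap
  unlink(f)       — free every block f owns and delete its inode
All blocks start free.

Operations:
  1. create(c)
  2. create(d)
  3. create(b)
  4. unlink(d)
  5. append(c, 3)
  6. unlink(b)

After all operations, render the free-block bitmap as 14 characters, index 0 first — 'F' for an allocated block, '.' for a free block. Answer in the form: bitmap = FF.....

bitmap = FF.FF.........

after create(c) → c:[0]  free=[F.............]
after create(d) → c:[0], d:[1]  free=[FF............]
after create(b) → b:[2], c:[0], d:[1]  free=[FFF...........]
after unlink(d) → b:[2], c:[0]  free=[F.F...........]
after append(c, 3) → b:[2], c:[0, 1, 3, 4]  free=[FFFFF.........]
after unlink(b) → c:[0, 1, 3, 4]  free=[FF.FF.........]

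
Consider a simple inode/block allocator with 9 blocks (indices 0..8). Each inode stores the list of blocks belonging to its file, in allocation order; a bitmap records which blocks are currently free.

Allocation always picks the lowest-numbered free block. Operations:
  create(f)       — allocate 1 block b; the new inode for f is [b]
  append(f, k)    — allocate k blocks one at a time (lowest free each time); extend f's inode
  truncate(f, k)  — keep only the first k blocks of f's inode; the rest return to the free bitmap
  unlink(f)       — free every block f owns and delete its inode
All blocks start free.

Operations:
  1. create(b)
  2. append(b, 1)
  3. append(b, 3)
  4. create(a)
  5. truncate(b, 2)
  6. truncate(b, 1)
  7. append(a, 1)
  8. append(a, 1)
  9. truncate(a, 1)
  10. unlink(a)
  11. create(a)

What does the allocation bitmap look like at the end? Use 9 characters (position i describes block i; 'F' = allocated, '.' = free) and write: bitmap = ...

bitmap = FF.......

[1] create(b) — b=0 (map F........)
[2] append(b, 1) — b=0,1 (map FF.......)
[3] append(b, 3) — b=0,1,2,3,4 (map FFFFF....)
[4] create(a) — a=5 b=0,1,2,3,4 (map FFFFFF...)
[5] truncate(b, 2) — a=5 b=0,1 (map FF...F...)
[6] truncate(b, 1) — a=5 b=0 (map F....F...)
[7] append(a, 1) — a=5,1 b=0 (map FF...F...)
[8] append(a, 1) — a=5,1,2 b=0 (map FFF..F...)
[9] truncate(a, 1) — a=5 b=0 (map F....F...)
[10] unlink(a) — b=0 (map F........)
[11] create(a) — a=1 b=0 (map FF.......)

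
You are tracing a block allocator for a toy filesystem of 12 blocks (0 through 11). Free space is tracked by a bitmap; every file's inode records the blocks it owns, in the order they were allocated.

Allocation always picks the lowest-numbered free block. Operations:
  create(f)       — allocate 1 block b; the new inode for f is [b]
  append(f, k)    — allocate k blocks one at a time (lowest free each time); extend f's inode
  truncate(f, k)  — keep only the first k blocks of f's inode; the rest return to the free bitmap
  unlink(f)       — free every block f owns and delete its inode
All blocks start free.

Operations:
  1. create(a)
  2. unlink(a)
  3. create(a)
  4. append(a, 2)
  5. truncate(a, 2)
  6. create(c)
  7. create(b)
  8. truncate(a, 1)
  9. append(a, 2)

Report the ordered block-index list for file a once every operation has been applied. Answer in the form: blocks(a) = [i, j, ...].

blocks(a) = [0, 1, 4]

create(a): bitmap=F........... | a=[0]
unlink(a): bitmap=............ | 
create(a): bitmap=F........... | a=[0]
append(a, 2): bitmap=FFF......... | a=[0, 1, 2]
truncate(a, 2): bitmap=FF.......... | a=[0, 1]
create(c): bitmap=FFF......... | a=[0, 1] c=[2]
create(b): bitmap=FFFF........ | a=[0, 1] b=[3] c=[2]
truncate(a, 1): bitmap=F.FF........ | a=[0] b=[3] c=[2]
append(a, 2): bitmap=FFFFF....... | a=[0, 1, 4] b=[3] c=[2]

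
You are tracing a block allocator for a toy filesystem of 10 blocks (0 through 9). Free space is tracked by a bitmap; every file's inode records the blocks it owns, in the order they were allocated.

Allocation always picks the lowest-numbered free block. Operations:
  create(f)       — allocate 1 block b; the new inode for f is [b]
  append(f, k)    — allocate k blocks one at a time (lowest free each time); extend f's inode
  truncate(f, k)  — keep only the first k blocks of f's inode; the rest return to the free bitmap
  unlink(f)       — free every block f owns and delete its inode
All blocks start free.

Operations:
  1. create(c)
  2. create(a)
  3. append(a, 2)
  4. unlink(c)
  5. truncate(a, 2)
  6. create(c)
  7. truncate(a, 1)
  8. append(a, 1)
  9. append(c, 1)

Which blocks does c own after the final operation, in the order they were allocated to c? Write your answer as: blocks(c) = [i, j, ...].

blocks(c) = [0, 3]

[1] create(c) — c=0 (map F.........)
[2] create(a) — a=1 c=0 (map FF........)
[3] append(a, 2) — a=1,2,3 c=0 (map FFFF......)
[4] unlink(c) — a=1,2,3 (map .FFF......)
[5] truncate(a, 2) — a=1,2 (map .FF.......)
[6] create(c) — a=1,2 c=0 (map FFF.......)
[7] truncate(a, 1) — a=1 c=0 (map FF........)
[8] append(a, 1) — a=1,2 c=0 (map FFF.......)
[9] append(c, 1) — a=1,2 c=0,3 (map FFFF......)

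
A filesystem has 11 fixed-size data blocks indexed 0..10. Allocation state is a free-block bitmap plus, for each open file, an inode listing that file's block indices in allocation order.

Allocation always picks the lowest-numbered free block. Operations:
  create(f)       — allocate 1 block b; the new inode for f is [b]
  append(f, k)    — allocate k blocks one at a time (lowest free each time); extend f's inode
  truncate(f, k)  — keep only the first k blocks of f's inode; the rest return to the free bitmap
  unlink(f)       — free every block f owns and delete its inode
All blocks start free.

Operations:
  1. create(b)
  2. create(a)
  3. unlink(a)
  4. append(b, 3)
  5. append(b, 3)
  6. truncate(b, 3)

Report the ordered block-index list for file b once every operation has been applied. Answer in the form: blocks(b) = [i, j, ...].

blocks(b) = [0, 1, 2]

[1] create(b) — b=0 (map F..........)
[2] create(a) — a=1 b=0 (map FF.........)
[3] unlink(a) — b=0 (map F..........)
[4] append(b, 3) — b=0,1,2,3 (map FFFF.......)
[5] append(b, 3) — b=0,1,2,3,4,5,6 (map FFFFFFF....)
[6] truncate(b, 3) — b=0,1,2 (map FFF........)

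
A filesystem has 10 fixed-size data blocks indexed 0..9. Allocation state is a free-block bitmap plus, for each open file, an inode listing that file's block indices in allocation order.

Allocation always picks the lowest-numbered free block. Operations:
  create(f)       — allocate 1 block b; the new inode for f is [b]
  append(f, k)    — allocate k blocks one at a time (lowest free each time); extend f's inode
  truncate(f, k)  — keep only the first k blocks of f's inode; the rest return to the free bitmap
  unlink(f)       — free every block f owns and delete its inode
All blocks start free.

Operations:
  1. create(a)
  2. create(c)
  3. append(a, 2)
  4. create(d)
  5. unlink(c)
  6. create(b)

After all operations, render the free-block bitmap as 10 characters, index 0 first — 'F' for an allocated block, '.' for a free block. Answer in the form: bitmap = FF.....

bitmap = FFFFF.....

create(a): bitmap=F......... | a=[0]
create(c): bitmap=FF........ | a=[0] c=[1]
append(a, 2): bitmap=FFFF...... | a=[0, 2, 3] c=[1]
create(d): bitmap=FFFFF..... | a=[0, 2, 3] c=[1] d=[4]
unlink(c): bitmap=F.FFF..... | a=[0, 2, 3] d=[4]
create(b): bitmap=FFFFF..... | a=[0, 2, 3] b=[1] d=[4]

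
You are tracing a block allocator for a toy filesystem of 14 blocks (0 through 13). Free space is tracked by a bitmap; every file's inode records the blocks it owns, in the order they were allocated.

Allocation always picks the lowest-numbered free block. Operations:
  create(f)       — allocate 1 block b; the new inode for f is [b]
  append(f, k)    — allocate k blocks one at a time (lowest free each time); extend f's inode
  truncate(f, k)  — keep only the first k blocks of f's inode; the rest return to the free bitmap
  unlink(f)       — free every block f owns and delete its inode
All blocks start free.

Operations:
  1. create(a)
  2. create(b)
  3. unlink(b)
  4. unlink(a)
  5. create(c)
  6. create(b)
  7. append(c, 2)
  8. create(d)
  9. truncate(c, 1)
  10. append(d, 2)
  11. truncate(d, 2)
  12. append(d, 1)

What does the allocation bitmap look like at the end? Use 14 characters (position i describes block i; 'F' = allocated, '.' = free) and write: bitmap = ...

bitmap = FFFFF.........

[1] create(a) — a=0 (map F.............)
[2] create(b) — a=0 b=1 (map FF............)
[3] unlink(b) — a=0 (map F.............)
[4] unlink(a) —  (map ..............)
[5] create(c) — c=0 (map F.............)
[6] create(b) — b=1 c=0 (map FF............)
[7] append(c, 2) — b=1 c=0,2,3 (map FFFF..........)
[8] create(d) — b=1 c=0,2,3 d=4 (map FFFFF.........)
[9] truncate(c, 1) — b=1 c=0 d=4 (map FF..F.........)
[10] append(d, 2) — b=1 c=0 d=4,2,3 (map FFFFF.........)
[11] truncate(d, 2) — b=1 c=0 d=4,2 (map FFF.F.........)
[12] append(d, 1) — b=1 c=0 d=4,2,3 (map FFFFF.........)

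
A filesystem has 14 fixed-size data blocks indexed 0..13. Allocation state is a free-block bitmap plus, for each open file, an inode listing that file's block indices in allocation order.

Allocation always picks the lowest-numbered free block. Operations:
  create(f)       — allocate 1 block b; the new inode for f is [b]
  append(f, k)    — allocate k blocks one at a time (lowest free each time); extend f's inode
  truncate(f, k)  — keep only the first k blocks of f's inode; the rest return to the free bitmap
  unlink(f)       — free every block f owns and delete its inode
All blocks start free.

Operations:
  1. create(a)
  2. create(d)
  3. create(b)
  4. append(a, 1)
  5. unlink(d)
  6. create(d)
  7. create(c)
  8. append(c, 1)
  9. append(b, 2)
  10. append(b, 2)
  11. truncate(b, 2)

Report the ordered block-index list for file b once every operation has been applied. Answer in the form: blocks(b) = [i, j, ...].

after create(a) → a:[0]  free=[F.............]
after create(d) → a:[0], d:[1]  free=[FF............]
after create(b) → a:[0], b:[2], d:[1]  free=[FFF...........]
after append(a, 1) → a:[0, 3], b:[2], d:[1]  free=[FFFF..........]
after unlink(d) → a:[0, 3], b:[2]  free=[F.FF..........]
after create(d) → a:[0, 3], b:[2], d:[1]  free=[FFFF..........]
after create(c) → a:[0, 3], b:[2], c:[4], d:[1]  free=[FFFFF.........]
after append(c, 1) → a:[0, 3], b:[2], c:[4, 5], d:[1]  free=[FFFFFF........]
after append(b, 2) → a:[0, 3], b:[2, 6, 7], c:[4, 5], d:[1]  free=[FFFFFFFF......]
after append(b, 2) → a:[0, 3], b:[2, 6, 7, 8, 9], c:[4, 5], d:[1]  free=[FFFFFFFFFF....]
after truncate(b, 2) → a:[0, 3], b:[2, 6], c:[4, 5], d:[1]  free=[FFFFFFF.......]

blocks(b) = [2, 6]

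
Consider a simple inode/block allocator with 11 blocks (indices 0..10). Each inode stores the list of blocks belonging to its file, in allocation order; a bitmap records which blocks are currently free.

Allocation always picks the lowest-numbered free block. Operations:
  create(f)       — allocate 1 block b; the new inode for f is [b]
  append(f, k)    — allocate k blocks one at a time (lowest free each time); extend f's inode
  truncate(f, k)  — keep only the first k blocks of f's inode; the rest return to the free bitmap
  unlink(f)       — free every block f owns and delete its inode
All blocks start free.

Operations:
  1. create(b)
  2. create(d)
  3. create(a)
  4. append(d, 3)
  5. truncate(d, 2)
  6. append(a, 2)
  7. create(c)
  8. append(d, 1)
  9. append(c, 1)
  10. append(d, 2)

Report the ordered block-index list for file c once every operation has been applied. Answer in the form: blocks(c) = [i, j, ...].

[1] create(b) — b=0 (map F..........)
[2] create(d) — b=0 d=1 (map FF.........)
[3] create(a) — a=2 b=0 d=1 (map FFF........)
[4] append(d, 3) — a=2 b=0 d=1,3,4,5 (map FFFFFF.....)
[5] truncate(d, 2) — a=2 b=0 d=1,3 (map FFFF.......)
[6] append(a, 2) — a=2,4,5 b=0 d=1,3 (map FFFFFF.....)
[7] create(c) — a=2,4,5 b=0 c=6 d=1,3 (map FFFFFFF....)
[8] append(d, 1) — a=2,4,5 b=0 c=6 d=1,3,7 (map FFFFFFFF...)
[9] append(c, 1) — a=2,4,5 b=0 c=6,8 d=1,3,7 (map FFFFFFFFF..)
[10] append(d, 2) — a=2,4,5 b=0 c=6,8 d=1,3,7,9,10 (map FFFFFFFFFFF)

blocks(c) = [6, 8]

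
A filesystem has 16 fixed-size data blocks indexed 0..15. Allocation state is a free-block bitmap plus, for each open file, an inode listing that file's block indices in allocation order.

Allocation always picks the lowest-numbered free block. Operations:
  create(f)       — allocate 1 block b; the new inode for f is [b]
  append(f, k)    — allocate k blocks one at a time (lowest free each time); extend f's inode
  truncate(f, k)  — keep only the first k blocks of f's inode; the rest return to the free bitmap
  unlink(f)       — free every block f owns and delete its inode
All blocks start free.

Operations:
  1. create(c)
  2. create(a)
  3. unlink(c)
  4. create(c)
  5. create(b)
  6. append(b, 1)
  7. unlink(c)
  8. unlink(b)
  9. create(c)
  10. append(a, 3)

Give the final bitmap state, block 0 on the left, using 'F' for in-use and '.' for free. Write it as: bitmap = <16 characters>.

bitmap = FFFFF...........

after create(c) → c:[0]  free=[F...............]
after create(a) → a:[1], c:[0]  free=[FF..............]
after unlink(c) → a:[1]  free=[.F..............]
after create(c) → a:[1], c:[0]  free=[FF..............]
after create(b) → a:[1], b:[2], c:[0]  free=[FFF.............]
after append(b, 1) → a:[1], b:[2, 3], c:[0]  free=[FFFF............]
after unlink(c) → a:[1], b:[2, 3]  free=[.FFF............]
after unlink(b) → a:[1]  free=[.F..............]
after create(c) → a:[1], c:[0]  free=[FF..............]
after append(a, 3) → a:[1, 2, 3, 4], c:[0]  free=[FFFFF...........]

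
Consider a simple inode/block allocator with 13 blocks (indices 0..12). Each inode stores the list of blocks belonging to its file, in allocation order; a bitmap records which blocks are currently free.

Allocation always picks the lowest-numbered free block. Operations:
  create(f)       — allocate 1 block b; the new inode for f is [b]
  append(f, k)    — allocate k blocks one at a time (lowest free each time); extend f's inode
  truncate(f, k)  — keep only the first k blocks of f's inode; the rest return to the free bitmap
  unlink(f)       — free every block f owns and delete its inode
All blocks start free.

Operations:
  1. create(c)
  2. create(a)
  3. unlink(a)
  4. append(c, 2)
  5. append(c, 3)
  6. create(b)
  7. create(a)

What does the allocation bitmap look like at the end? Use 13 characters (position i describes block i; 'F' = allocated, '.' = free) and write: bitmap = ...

  1. create(c)  ⇒  F............  {c→[0]}
  2. create(a)  ⇒  FF...........  {a→[1]; c→[0]}
  3. unlink(a)  ⇒  F............  {c→[0]}
  4. append(c, 2)  ⇒  FFF..........  {c→[0, 1, 2]}
  5. append(c, 3)  ⇒  FFFFFF.......  {c→[0, 1, 2, 3, 4, 5]}
  6. create(b)  ⇒  FFFFFFF......  {b→[6]; c→[0, 1, 2, 3, 4, 5]}
  7. create(a)  ⇒  FFFFFFFF.....  {a→[7]; b→[6]; c→[0, 1, 2, 3, 4, 5]}

bitmap = FFFFFFFF.....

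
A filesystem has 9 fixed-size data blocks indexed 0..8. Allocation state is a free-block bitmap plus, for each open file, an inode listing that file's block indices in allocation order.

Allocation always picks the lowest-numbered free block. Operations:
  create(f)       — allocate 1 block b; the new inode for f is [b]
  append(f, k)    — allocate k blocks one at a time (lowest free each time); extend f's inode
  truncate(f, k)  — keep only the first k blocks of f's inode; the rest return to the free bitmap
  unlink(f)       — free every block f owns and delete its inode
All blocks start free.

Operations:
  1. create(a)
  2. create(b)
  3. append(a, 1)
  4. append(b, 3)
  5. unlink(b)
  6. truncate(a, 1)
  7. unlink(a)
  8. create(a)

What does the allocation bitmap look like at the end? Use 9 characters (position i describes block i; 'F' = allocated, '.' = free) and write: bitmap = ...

[1] create(a) — a=0 (map F........)
[2] create(b) — a=0 b=1 (map FF.......)
[3] append(a, 1) — a=0,2 b=1 (map FFF......)
[4] append(b, 3) — a=0,2 b=1,3,4,5 (map FFFFFF...)
[5] unlink(b) — a=0,2 (map F.F......)
[6] truncate(a, 1) — a=0 (map F........)
[7] unlink(a) —  (map .........)
[8] create(a) — a=0 (map F........)

bitmap = F........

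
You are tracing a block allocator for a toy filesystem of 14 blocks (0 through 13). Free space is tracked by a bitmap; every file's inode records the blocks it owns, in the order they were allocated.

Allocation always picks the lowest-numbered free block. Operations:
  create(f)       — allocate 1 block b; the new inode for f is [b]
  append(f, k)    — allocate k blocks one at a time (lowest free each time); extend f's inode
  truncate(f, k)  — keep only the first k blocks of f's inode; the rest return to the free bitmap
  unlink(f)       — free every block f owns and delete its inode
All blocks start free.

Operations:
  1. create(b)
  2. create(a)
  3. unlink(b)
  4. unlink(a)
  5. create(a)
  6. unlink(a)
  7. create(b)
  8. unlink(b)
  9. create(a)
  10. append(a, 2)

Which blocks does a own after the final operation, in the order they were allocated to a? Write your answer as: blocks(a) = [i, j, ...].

blocks(a) = [0, 1, 2]

  1. create(b)  ⇒  F.............  {b→[0]}
  2. create(a)  ⇒  FF............  {a→[1]; b→[0]}
  3. unlink(b)  ⇒  .F............  {a→[1]}
  4. unlink(a)  ⇒  ..............  {}
  5. create(a)  ⇒  F.............  {a→[0]}
  6. unlink(a)  ⇒  ..............  {}
  7. create(b)  ⇒  F.............  {b→[0]}
  8. unlink(b)  ⇒  ..............  {}
  9. create(a)  ⇒  F.............  {a→[0]}
  10. append(a, 2)  ⇒  FFF...........  {a→[0, 1, 2]}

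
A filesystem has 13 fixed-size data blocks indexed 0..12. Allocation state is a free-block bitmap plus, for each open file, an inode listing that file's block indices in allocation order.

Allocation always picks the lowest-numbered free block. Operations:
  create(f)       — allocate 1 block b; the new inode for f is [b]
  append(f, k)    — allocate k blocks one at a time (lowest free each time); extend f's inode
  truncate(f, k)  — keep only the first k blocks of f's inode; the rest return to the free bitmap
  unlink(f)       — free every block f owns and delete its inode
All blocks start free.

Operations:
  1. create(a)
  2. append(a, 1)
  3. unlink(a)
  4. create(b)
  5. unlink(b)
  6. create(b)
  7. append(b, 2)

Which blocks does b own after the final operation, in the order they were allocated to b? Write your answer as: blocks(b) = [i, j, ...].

blocks(b) = [0, 1, 2]

after create(a) → a:[0]  free=[F............]
after append(a, 1) → a:[0, 1]  free=[FF...........]
after unlink(a) →   free=[.............]
after create(b) → b:[0]  free=[F............]
after unlink(b) →   free=[.............]
after create(b) → b:[0]  free=[F............]
after append(b, 2) → b:[0, 1, 2]  free=[FFF..........]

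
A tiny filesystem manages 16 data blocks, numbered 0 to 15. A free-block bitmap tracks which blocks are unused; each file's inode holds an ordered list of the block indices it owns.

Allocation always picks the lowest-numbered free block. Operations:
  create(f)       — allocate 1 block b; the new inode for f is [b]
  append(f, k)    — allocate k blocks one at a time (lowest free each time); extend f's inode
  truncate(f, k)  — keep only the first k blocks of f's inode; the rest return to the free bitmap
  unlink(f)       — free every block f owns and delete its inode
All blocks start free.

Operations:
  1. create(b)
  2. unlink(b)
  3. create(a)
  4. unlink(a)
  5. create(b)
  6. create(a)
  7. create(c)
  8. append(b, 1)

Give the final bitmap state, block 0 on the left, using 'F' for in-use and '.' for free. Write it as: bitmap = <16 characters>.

after create(b) → b:[0]  free=[F...............]
after unlink(b) →   free=[................]
after create(a) → a:[0]  free=[F...............]
after unlink(a) →   free=[................]
after create(b) → b:[0]  free=[F...............]
after create(a) → a:[1], b:[0]  free=[FF..............]
after create(c) → a:[1], b:[0], c:[2]  free=[FFF.............]
after append(b, 1) → a:[1], b:[0, 3], c:[2]  free=[FFFF............]

bitmap = FFFF............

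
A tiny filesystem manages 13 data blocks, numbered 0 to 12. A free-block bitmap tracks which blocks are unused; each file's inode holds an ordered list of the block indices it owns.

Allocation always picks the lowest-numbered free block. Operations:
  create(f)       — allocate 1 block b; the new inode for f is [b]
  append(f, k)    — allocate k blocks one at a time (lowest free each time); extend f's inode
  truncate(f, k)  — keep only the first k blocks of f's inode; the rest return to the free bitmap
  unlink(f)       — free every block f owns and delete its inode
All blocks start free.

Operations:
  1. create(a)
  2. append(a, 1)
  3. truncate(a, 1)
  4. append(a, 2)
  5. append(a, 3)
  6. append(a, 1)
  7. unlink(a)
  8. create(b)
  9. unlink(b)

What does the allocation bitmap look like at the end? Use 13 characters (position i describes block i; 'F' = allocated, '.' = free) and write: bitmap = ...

bitmap = .............

[1] create(a) — a=0 (map F............)
[2] append(a, 1) — a=0,1 (map FF...........)
[3] truncate(a, 1) — a=0 (map F............)
[4] append(a, 2) — a=0,1,2 (map FFF..........)
[5] append(a, 3) — a=0,1,2,3,4,5 (map FFFFFF.......)
[6] append(a, 1) — a=0,1,2,3,4,5,6 (map FFFFFFF......)
[7] unlink(a) —  (map .............)
[8] create(b) — b=0 (map F............)
[9] unlink(b) —  (map .............)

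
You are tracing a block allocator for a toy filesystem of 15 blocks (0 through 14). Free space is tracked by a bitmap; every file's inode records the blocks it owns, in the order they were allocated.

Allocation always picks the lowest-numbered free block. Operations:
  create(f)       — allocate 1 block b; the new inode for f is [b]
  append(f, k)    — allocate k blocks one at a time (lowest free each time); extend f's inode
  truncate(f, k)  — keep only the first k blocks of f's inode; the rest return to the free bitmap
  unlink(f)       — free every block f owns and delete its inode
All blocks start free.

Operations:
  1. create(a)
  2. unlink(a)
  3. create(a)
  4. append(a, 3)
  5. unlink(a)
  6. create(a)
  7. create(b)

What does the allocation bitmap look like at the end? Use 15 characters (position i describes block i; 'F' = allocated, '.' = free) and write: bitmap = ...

bitmap = FF.............

create(a): bitmap=F.............. | a=[0]
unlink(a): bitmap=............... | 
create(a): bitmap=F.............. | a=[0]
append(a, 3): bitmap=FFFF........... | a=[0, 1, 2, 3]
unlink(a): bitmap=............... | 
create(a): bitmap=F.............. | a=[0]
create(b): bitmap=FF............. | a=[0] b=[1]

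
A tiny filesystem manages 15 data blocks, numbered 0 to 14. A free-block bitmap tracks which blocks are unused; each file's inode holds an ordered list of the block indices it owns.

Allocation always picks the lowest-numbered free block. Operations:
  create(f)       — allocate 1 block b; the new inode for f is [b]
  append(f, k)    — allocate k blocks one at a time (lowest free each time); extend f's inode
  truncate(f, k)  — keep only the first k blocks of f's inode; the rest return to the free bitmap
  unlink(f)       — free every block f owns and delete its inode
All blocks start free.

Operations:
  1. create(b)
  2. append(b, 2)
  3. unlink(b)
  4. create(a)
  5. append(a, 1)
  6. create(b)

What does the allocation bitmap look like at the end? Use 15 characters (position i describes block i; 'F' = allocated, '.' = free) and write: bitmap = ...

bitmap = FFF............

after create(b) → b:[0]  free=[F..............]
after append(b, 2) → b:[0, 1, 2]  free=[FFF............]
after unlink(b) →   free=[...............]
after create(a) → a:[0]  free=[F..............]
after append(a, 1) → a:[0, 1]  free=[FF.............]
after create(b) → a:[0, 1], b:[2]  free=[FFF............]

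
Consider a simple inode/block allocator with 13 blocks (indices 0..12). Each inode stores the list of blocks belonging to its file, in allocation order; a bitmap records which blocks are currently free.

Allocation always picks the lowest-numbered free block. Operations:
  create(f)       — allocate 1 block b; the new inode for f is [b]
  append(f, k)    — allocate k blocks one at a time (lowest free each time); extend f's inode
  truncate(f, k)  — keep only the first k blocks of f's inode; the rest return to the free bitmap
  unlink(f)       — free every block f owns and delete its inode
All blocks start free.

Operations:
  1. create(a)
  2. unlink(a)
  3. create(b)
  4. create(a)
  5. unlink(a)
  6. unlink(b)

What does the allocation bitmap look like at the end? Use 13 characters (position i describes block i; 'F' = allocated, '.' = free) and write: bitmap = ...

bitmap = .............

[1] create(a) — a=0 (map F............)
[2] unlink(a) —  (map .............)
[3] create(b) — b=0 (map F............)
[4] create(a) — a=1 b=0 (map FF...........)
[5] unlink(a) — b=0 (map F............)
[6] unlink(b) —  (map .............)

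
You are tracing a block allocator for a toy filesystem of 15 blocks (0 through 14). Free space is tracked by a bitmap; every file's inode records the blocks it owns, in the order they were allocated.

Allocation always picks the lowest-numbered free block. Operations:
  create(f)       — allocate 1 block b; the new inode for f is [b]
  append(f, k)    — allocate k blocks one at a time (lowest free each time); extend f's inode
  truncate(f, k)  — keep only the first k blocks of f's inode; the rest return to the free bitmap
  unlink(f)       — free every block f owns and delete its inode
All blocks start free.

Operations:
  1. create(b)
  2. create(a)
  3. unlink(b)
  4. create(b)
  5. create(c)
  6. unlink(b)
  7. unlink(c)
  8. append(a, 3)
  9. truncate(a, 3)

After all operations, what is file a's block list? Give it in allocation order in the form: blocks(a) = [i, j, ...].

blocks(a) = [1, 0, 2]

create(b): bitmap=F.............. | b=[0]
create(a): bitmap=FF............. | a=[1] b=[0]
unlink(b): bitmap=.F............. | a=[1]
create(b): bitmap=FF............. | a=[1] b=[0]
create(c): bitmap=FFF............ | a=[1] b=[0] c=[2]
unlink(b): bitmap=.FF............ | a=[1] c=[2]
unlink(c): bitmap=.F............. | a=[1]
append(a, 3): bitmap=FFFF........... | a=[1, 0, 2, 3]
truncate(a, 3): bitmap=FFF............ | a=[1, 0, 2]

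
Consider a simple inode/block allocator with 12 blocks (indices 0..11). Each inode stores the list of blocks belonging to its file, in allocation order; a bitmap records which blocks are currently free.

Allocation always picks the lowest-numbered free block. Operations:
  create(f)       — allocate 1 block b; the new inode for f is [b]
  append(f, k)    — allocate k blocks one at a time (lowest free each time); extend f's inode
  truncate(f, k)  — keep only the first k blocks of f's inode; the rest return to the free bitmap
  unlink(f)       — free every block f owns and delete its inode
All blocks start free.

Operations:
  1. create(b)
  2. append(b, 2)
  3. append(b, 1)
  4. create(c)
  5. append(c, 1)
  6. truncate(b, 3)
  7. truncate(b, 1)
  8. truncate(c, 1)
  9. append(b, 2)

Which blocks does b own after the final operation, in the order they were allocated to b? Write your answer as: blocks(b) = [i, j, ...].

blocks(b) = [0, 1, 2]

  1. create(b)  ⇒  F...........  {b→[0]}
  2. append(b, 2)  ⇒  FFF.........  {b→[0, 1, 2]}
  3. append(b, 1)  ⇒  FFFF........  {b→[0, 1, 2, 3]}
  4. create(c)  ⇒  FFFFF.......  {b→[0, 1, 2, 3]; c→[4]}
  5. append(c, 1)  ⇒  FFFFFF......  {b→[0, 1, 2, 3]; c→[4, 5]}
  6. truncate(b, 3)  ⇒  FFF.FF......  {b→[0, 1, 2]; c→[4, 5]}
  7. truncate(b, 1)  ⇒  F...FF......  {b→[0]; c→[4, 5]}
  8. truncate(c, 1)  ⇒  F...F.......  {b→[0]; c→[4]}
  9. append(b, 2)  ⇒  FFF.F.......  {b→[0, 1, 2]; c→[4]}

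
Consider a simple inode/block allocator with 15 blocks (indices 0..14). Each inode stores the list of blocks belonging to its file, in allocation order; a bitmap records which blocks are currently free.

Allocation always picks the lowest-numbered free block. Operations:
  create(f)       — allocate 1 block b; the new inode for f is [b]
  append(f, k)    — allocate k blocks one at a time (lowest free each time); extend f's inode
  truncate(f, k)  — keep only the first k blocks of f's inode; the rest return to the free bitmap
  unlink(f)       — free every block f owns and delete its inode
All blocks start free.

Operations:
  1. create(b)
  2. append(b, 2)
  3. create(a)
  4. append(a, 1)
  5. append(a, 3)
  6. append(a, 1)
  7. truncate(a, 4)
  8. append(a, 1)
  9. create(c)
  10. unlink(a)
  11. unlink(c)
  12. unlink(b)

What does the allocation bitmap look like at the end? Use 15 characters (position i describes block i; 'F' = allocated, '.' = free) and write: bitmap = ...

  1. create(b)  ⇒  F..............  {b→[0]}
  2. append(b, 2)  ⇒  FFF............  {b→[0, 1, 2]}
  3. create(a)  ⇒  FFFF...........  {a→[3]; b→[0, 1, 2]}
  4. append(a, 1)  ⇒  FFFFF..........  {a→[3, 4]; b→[0, 1, 2]}
  5. append(a, 3)  ⇒  FFFFFFFF.......  {a→[3, 4, 5, 6, 7]; b→[0, 1, 2]}
  6. append(a, 1)  ⇒  FFFFFFFFF......  {a→[3, 4, 5, 6, 7, 8]; b→[0, 1, 2]}
  7. truncate(a, 4)  ⇒  FFFFFFF........  {a→[3, 4, 5, 6]; b→[0, 1, 2]}
  8. append(a, 1)  ⇒  FFFFFFFF.......  {a→[3, 4, 5, 6, 7]; b→[0, 1, 2]}
  9. create(c)  ⇒  FFFFFFFFF......  {a→[3, 4, 5, 6, 7]; b→[0, 1, 2]; c→[8]}
  10. unlink(a)  ⇒  FFF.....F......  {b→[0, 1, 2]; c→[8]}
  11. unlink(c)  ⇒  FFF............  {b→[0, 1, 2]}
  12. unlink(b)  ⇒  ...............  {}

bitmap = ...............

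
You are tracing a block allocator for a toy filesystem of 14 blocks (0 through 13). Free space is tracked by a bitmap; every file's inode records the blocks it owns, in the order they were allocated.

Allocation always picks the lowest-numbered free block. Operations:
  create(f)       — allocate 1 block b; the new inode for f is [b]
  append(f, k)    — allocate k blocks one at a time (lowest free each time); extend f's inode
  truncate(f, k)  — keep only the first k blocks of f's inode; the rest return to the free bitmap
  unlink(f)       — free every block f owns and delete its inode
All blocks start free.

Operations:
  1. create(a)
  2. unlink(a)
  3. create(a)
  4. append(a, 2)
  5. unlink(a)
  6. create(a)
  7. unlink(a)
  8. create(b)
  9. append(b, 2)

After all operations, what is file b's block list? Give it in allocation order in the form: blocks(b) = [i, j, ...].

after create(a) → a:[0]  free=[F.............]
after unlink(a) →   free=[..............]
after create(a) → a:[0]  free=[F.............]
after append(a, 2) → a:[0, 1, 2]  free=[FFF...........]
after unlink(a) →   free=[..............]
after create(a) → a:[0]  free=[F.............]
after unlink(a) →   free=[..............]
after create(b) → b:[0]  free=[F.............]
after append(b, 2) → b:[0, 1, 2]  free=[FFF...........]

blocks(b) = [0, 1, 2]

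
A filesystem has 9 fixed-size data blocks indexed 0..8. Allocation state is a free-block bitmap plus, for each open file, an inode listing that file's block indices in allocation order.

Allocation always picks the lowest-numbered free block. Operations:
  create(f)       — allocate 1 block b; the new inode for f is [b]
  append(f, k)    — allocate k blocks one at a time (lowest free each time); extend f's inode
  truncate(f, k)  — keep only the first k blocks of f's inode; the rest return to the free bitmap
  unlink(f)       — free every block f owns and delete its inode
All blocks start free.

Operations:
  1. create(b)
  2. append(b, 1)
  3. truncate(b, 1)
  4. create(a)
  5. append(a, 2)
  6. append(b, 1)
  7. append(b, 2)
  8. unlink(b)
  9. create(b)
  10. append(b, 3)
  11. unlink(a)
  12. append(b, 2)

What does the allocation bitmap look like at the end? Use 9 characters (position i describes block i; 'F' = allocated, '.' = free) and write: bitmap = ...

bitmap = FFF.FFF..

[1] create(b) — b=0 (map F........)
[2] append(b, 1) — b=0,1 (map FF.......)
[3] truncate(b, 1) — b=0 (map F........)
[4] create(a) — a=1 b=0 (map FF.......)
[5] append(a, 2) — a=1,2,3 b=0 (map FFFF.....)
[6] append(b, 1) — a=1,2,3 b=0,4 (map FFFFF....)
[7] append(b, 2) — a=1,2,3 b=0,4,5,6 (map FFFFFFF..)
[8] unlink(b) — a=1,2,3 (map .FFF.....)
[9] create(b) — a=1,2,3 b=0 (map FFFF.....)
[10] append(b, 3) — a=1,2,3 b=0,4,5,6 (map FFFFFFF..)
[11] unlink(a) — b=0,4,5,6 (map F...FFF..)
[12] append(b, 2) — b=0,4,5,6,1,2 (map FFF.FFF..)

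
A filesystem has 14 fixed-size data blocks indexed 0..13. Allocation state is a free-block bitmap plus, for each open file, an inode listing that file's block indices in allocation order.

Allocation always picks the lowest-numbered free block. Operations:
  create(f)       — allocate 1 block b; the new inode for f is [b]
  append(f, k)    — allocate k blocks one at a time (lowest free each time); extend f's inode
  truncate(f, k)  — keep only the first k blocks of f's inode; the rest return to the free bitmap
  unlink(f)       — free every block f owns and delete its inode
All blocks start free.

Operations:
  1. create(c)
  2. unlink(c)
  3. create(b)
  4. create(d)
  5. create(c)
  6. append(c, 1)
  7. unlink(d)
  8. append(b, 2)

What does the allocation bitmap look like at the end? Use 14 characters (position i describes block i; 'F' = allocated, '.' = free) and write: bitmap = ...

bitmap = FFFFF.........

  1. create(c)  ⇒  F.............  {c→[0]}
  2. unlink(c)  ⇒  ..............  {}
  3. create(b)  ⇒  F.............  {b→[0]}
  4. create(d)  ⇒  FF............  {b→[0]; d→[1]}
  5. create(c)  ⇒  FFF...........  {b→[0]; c→[2]; d→[1]}
  6. append(c, 1)  ⇒  FFFF..........  {b→[0]; c→[2, 3]; d→[1]}
  7. unlink(d)  ⇒  F.FF..........  {b→[0]; c→[2, 3]}
  8. append(b, 2)  ⇒  FFFFF.........  {b→[0, 1, 4]; c→[2, 3]}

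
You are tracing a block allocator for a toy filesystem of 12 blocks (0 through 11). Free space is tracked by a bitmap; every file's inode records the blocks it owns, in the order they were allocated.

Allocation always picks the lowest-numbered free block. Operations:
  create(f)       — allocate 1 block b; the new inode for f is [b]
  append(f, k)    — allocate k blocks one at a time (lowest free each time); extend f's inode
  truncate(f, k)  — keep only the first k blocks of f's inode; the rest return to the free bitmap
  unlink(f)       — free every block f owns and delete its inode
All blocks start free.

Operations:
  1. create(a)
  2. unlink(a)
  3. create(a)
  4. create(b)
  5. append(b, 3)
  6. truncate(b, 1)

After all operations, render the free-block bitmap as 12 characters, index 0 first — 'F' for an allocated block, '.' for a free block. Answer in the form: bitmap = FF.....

[1] create(a) — a=0 (map F...........)
[2] unlink(a) —  (map ............)
[3] create(a) — a=0 (map F...........)
[4] create(b) — a=0 b=1 (map FF..........)
[5] append(b, 3) — a=0 b=1,2,3,4 (map FFFFF.......)
[6] truncate(b, 1) — a=0 b=1 (map FF..........)

bitmap = FF..........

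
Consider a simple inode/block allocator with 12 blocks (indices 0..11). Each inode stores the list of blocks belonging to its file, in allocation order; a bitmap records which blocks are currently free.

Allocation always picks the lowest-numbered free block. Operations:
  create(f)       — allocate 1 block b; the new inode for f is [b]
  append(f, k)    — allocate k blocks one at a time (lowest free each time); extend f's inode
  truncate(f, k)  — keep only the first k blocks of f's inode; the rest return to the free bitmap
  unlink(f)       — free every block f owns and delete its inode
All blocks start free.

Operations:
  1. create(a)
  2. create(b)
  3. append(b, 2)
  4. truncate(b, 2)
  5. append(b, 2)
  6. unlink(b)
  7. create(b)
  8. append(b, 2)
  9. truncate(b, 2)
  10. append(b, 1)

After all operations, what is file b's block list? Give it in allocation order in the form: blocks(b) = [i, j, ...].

blocks(b) = [1, 2, 3]

create(a): bitmap=F........... | a=[0]
create(b): bitmap=FF.......... | a=[0] b=[1]
append(b, 2): bitmap=FFFF........ | a=[0] b=[1, 2, 3]
truncate(b, 2): bitmap=FFF......... | a=[0] b=[1, 2]
append(b, 2): bitmap=FFFFF....... | a=[0] b=[1, 2, 3, 4]
unlink(b): bitmap=F........... | a=[0]
create(b): bitmap=FF.......... | a=[0] b=[1]
append(b, 2): bitmap=FFFF........ | a=[0] b=[1, 2, 3]
truncate(b, 2): bitmap=FFF......... | a=[0] b=[1, 2]
append(b, 1): bitmap=FFFF........ | a=[0] b=[1, 2, 3]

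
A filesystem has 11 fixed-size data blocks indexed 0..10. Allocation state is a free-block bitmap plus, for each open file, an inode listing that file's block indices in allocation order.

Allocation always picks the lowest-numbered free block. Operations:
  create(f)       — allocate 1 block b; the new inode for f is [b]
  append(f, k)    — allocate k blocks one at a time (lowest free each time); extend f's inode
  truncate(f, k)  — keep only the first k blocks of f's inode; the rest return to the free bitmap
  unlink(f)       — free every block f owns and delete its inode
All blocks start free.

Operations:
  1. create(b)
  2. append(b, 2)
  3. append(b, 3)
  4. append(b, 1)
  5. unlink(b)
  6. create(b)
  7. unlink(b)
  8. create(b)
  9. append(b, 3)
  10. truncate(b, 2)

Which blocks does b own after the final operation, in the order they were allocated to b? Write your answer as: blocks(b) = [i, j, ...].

[1] create(b) — b=0 (map F..........)
[2] append(b, 2) — b=0,1,2 (map FFF........)
[3] append(b, 3) — b=0,1,2,3,4,5 (map FFFFFF.....)
[4] append(b, 1) — b=0,1,2,3,4,5,6 (map FFFFFFF....)
[5] unlink(b) —  (map ...........)
[6] create(b) — b=0 (map F..........)
[7] unlink(b) —  (map ...........)
[8] create(b) — b=0 (map F..........)
[9] append(b, 3) — b=0,1,2,3 (map FFFF.......)
[10] truncate(b, 2) — b=0,1 (map FF.........)

blocks(b) = [0, 1]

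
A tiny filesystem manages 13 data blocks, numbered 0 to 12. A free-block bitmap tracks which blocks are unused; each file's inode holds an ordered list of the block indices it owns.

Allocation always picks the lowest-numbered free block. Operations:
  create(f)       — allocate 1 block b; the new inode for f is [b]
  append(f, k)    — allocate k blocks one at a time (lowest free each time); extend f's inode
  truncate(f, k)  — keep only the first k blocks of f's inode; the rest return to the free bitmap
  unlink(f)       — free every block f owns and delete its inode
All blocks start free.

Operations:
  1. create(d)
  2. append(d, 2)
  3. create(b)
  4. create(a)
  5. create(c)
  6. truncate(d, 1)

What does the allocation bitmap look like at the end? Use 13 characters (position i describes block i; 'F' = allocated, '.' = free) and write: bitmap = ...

bitmap = F..FFF.......

[1] create(d) — d=0 (map F............)
[2] append(d, 2) — d=0,1,2 (map FFF..........)
[3] create(b) — b=3 d=0,1,2 (map FFFF.........)
[4] create(a) — a=4 b=3 d=0,1,2 (map FFFFF........)
[5] create(c) — a=4 b=3 c=5 d=0,1,2 (map FFFFFF.......)
[6] truncate(d, 1) — a=4 b=3 c=5 d=0 (map F..FFF.......)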